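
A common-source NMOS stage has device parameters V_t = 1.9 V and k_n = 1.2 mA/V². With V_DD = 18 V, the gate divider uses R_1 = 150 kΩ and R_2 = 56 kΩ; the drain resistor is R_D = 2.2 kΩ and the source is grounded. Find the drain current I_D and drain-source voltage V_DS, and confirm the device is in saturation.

V_G = V_DD·R_2/(R_1+R_2) = 18×56/206 = 4.89 V. With the source grounded, V_GS = V_G = 4.89 V.
Assume saturation: I_D = (k_n/2)(V_GS − V_t)² = (1.2/2)×(4.89 − 1.9)² = 0.6×2.99² = 5.38 mA.
V_DS = V_DD − I_D·R_D = 18 − 5.38×2.2 = 6.17 V.
Saturation requires V_DS ≥ V_GS − V_t = 2.99 V; 6.17 ≥ 2.99 ✓.

I_D ≈ 5.4 mA, V_DS ≈ 6.2 V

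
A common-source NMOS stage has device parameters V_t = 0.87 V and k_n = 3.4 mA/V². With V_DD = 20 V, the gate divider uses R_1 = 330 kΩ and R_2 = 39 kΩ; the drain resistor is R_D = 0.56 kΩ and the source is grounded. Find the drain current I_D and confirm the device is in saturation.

V_G = V_DD·R_2/(R_1+R_2) = 20×39/369 = 2.11 V. With the source grounded, V_GS = V_G = 2.11 V.
Assume saturation: I_D = (k_n/2)(V_GS − V_t)² = (3.4/2)×(2.11 − 0.87)² = 1.7×1.24² = 2.63 mA.
V_DS = V_DD − I_D·R_D = 20 − 2.63×0.56 = 18.5 V.
Saturation requires V_DS ≥ V_GS − V_t = 1.24 V; 18.5 ≥ 1.24 ✓.

I_D ≈ 2.6 mA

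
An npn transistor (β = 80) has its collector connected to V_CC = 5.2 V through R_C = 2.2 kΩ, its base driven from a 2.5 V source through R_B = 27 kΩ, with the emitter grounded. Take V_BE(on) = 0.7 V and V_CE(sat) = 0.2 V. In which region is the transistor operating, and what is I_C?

Assume active: I_B = (2.5 − 0.7)/27 = 0.0667 mA, giving I_C = β·I_B = 5.33 mA.
But then V_CE = 5.2 − 5.33×2.2 = -6.53 V < V_CE(sat) = 0.2 V — impossible in the active region.
So the transistor is saturated. With V_CE = 0.2 V, I_C = (V_CC − 0.2)/R_C = 5/2.2 = 2.27 mA.
Check: β·I_B = 5.33 mA > I_C = 2.27 mA, confirming saturation.

saturation; I_C ≈ 2.3 mA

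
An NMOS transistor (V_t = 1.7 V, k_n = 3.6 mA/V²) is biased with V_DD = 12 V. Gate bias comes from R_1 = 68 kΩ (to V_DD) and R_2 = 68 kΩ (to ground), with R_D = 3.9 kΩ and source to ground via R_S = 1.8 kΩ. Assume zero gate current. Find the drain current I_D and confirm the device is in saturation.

I_D ≈ 1.8 mA

V_G = V_DD·R_2/(R_1+R_2) = 12×68/136 = 6 V.
Assume saturation: I_D = (k_n/2)(V_GS − V_t)² with V_GS = V_G − I_D·R_S = 6 − 1.8·I_D.
Substituting gives 5.83·I_D² − 28.9·I_D + 33.3 = 0, with roots I_D = 1.83 or 3.12 mA.
The root I_D = 3.12 mA gives V_GS = 0.383 V ≤ V_t, so take I_D = 1.83 mA.
Then V_GS = 2.71 V and V_DS = V_DD − I_D(R_D+R_S) = 12 − 1.83×5.7 = 1.58 V.
Saturation requires V_DS ≥ V_GS − V_t = 1.01 V; 1.58 ≥ 1.01 ✓.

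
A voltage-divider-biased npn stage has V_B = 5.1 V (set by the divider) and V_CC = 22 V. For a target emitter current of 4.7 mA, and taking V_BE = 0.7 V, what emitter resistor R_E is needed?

V_E = V_B − V_BE = 5.1 − 0.7 = 4.4 V.
R_E = V_E / I_E = 4.4 / 4.7 = 0.936 kΩ.

R_E ≈ 0.94 kΩ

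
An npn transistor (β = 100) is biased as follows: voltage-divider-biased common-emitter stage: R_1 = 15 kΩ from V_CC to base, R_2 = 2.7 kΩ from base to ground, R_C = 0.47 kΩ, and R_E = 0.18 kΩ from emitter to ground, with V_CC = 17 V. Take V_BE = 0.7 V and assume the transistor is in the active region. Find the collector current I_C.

Thevenize the base divider: V_Th = V_CC·R_2/(R_1+R_2) = 17×2.7/17.7 = 2.59 V, R_Th = R_1‖R_2 = 2.29 kΩ.
Base-emitter loop: V_Th = I_B·R_Th + V_BE + (β+1)I_B·R_E, so I_B = (2.59 − 0.7) / (2.29 + 101×0.18) = 0.0925 mA.
I_C = β·I_B = 100×0.0925 = 9.25 mA, and I_E = (β+1)I_B = 9.34 mA.
V_CE = V_CC − I_C·R_C − I_E·R_E = 17 − 9.25×0.47 − 9.34×0.18 = 11 V.
V_CE = 11 V > 0.2 V confirms active-region operation.

I_C ≈ 9.2 mA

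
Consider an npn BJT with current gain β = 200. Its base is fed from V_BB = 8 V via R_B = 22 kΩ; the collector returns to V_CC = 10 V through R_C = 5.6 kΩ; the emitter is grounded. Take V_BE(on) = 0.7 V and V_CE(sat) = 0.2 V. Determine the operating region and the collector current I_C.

saturation; I_C ≈ 1.8 mA

Assume active: I_B = (8 − 0.7)/22 = 0.332 mA, giving I_C = β·I_B = 66.4 mA.
But then V_CE = 10 − 66.4×5.6 = -362 V < V_CE(sat) = 0.2 V — impossible in the active region.
So the transistor is saturated. With V_CE = 0.2 V, I_C = (V_CC − 0.2)/R_C = 9.8/5.6 = 1.75 mA.
Check: β·I_B = 66.4 mA > I_C = 1.75 mA, confirming saturation.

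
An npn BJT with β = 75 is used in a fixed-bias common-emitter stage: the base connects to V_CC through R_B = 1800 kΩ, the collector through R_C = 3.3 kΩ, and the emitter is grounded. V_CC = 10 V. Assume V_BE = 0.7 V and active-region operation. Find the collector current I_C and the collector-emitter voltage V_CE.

Base loop: V_CC = I_B·R_B + V_BE, so I_B = (10 − 0.7)/1800 kΩ = 0.00517 mA.
In the active region I_C = β·I_B = 75 × 0.00517 = 0.388 mA.
Collector loop: V_CE = V_CC − I_C·R_C = 10 − 0.388×3.3 = 8.72 V.
Since V_CE = 8.72 V > V_CE(sat) ≈ 0.2 V, the transistor is in the active region as assumed.

I_C ≈ 0.39 mA, V_CE ≈ 8.7 V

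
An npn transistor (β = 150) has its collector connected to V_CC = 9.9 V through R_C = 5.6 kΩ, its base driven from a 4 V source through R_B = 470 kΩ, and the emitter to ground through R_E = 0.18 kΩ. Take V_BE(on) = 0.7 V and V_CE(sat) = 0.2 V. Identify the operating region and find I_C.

active; I_C ≈ 1 mA

Assume active. Base-emitter loop: I_B = (V_BB − V_BE)/(R_B + (β+1)R_E) = (4 − 0.7)/(470 + 151×0.18) = 0.00664 mA.
I_C = β·I_B = 150×0.00664 = 0.996 mA.
V_CE = V_CC − I_C·R_C − I_E·R_E = 9.9 − 0.996×5.6 − 1×0.18 = 4.14 V > V_CE(sat), so the active-region assumption holds.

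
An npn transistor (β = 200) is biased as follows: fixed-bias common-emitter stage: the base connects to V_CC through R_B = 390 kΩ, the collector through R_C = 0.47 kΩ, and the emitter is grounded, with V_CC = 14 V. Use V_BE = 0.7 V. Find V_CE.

V_CE ≈ 11 V

Base loop: V_CC = I_B·R_B + V_BE, so I_B = (14 − 0.7)/390 kΩ = 0.0341 mA.
In the active region I_C = β·I_B = 200 × 0.0341 = 6.82 mA.
Collector loop: V_CE = V_CC − I_C·R_C = 14 − 6.82×0.47 = 10.8 V.
Since V_CE = 10.8 V > V_CE(sat) ≈ 0.2 V, the transistor is in the active region as assumed.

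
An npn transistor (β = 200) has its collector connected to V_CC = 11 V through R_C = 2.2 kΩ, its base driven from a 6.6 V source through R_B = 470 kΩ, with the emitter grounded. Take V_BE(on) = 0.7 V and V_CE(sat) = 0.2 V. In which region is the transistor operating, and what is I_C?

Assume active. Base-emitter loop: I_B = (V_BB − V_BE)/R_B = (6.6 − 0.7)/470 = 0.0126 mA.
I_C = β·I_B = 200×0.0126 = 2.51 mA.
V_CE = V_CC − I_C·R_C = 11 − 2.51×2.2 = 5.48 V > V_CE(sat), so the active-region assumption holds.

active; I_C ≈ 2.5 mA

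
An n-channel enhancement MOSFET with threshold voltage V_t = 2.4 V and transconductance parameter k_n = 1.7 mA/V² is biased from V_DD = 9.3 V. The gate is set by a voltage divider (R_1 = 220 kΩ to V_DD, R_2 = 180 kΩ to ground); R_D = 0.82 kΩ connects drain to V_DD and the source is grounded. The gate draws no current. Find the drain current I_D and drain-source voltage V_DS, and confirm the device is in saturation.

I_D ≈ 2.7 mA, V_DS ≈ 7.1 V

V_G = V_DD·R_2/(R_1+R_2) = 9.3×180/400 = 4.19 V. With the source grounded, V_GS = V_G = 4.19 V.
Assume saturation: I_D = (k_n/2)(V_GS − V_t)² = (1.7/2)×(4.19 − 2.4)² = 0.85×1.79² = 2.71 mA.
V_DS = V_DD − I_D·R_D = 9.3 − 2.71×0.82 = 7.08 V.
Saturation requires V_DS ≥ V_GS − V_t = 1.79 V; 7.08 ≥ 1.79 ✓.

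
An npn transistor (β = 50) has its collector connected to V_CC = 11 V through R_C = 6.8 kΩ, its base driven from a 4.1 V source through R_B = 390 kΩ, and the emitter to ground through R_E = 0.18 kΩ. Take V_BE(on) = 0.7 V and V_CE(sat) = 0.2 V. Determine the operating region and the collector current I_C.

Assume active. Base-emitter loop: I_B = (V_BB − V_BE)/(R_B + (β+1)R_E) = (4.1 − 0.7)/(390 + 51×0.18) = 0.00852 mA.
I_C = β·I_B = 50×0.00852 = 0.426 mA.
V_CE = V_CC − I_C·R_C − I_E·R_E = 11 − 0.426×6.8 − 0.434×0.18 = 8.03 V > V_CE(sat), so the active-region assumption holds.

active; I_C ≈ 0.43 mA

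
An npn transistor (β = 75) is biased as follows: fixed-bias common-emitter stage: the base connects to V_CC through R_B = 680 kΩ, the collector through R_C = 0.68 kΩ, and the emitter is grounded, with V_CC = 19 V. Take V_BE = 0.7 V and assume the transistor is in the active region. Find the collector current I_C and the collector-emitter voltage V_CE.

I_C ≈ 2 mA, V_CE ≈ 18 V

Base loop: V_CC = I_B·R_B + V_BE, so I_B = (19 − 0.7)/680 kΩ = 0.0269 mA.
In the active region I_C = β·I_B = 75 × 0.0269 = 2.02 mA.
Collector loop: V_CE = V_CC − I_C·R_C = 19 − 2.02×0.68 = 17.6 V.
Since V_CE = 17.6 V > V_CE(sat) ≈ 0.2 V, the transistor is in the active region as assumed.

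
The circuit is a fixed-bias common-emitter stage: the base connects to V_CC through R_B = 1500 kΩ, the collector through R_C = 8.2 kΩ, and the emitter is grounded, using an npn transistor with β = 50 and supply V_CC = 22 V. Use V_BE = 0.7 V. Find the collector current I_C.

I_C ≈ 0.71 mA

Base loop: V_CC = I_B·R_B + V_BE, so I_B = (22 − 0.7)/1500 kΩ = 0.0142 mA.
In the active region I_C = β·I_B = 50 × 0.0142 = 0.71 mA.
Collector loop: V_CE = V_CC − I_C·R_C = 22 − 0.71×8.2 = 16.2 V.
Since V_CE = 16.2 V > V_CE(sat) ≈ 0.2 V, the transistor is in the active region as assumed.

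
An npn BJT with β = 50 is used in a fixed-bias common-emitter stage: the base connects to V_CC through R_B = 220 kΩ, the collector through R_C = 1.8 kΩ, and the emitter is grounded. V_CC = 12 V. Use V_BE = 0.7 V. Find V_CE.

V_CE ≈ 7.4 V

Base loop: V_CC = I_B·R_B + V_BE, so I_B = (12 − 0.7)/220 kΩ = 0.0514 mA.
In the active region I_C = β·I_B = 50 × 0.0514 = 2.57 mA.
Collector loop: V_CE = V_CC − I_C·R_C = 12 − 2.57×1.8 = 7.38 V.
Since V_CE = 7.38 V > V_CE(sat) ≈ 0.2 V, the transistor is in the active region as assumed.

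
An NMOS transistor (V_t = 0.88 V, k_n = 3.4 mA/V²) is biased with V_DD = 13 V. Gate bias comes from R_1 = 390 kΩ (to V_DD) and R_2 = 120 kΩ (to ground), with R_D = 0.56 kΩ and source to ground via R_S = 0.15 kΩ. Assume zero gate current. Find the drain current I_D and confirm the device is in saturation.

I_D ≈ 4.1 mA

V_G = V_DD·R_2/(R_1+R_2) = 13×120/510 = 3.06 V.
Assume saturation: I_D = (k_n/2)(V_GS − V_t)² with V_GS = V_G − I_D·R_S = 3.06 − 0.15·I_D.
Substituting gives 0.0382·I_D² − 2.11·I_D + 8.07 = 0, with roots I_D = 4.13 or 51.1 mA.
The root I_D = 51.1 mA gives V_GS = -4.6 V ≤ V_t, so take I_D = 4.13 mA.
Then V_GS = 2.44 V and V_DS = V_DD − I_D(R_D+R_S) = 13 − 4.13×0.71 = 10.1 V.
Saturation requires V_DS ≥ V_GS − V_t = 1.56 V; 10.1 ≥ 1.56 ✓.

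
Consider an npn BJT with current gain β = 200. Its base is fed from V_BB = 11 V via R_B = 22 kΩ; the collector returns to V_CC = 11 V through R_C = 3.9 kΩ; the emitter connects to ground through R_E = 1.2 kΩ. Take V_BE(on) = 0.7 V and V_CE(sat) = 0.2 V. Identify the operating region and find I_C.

Assume active: I_B = (11 − 0.7)/(22 + 201×1.2) = 0.0391 mA, I_C = β·I_B = 7.83 mA.
Then V_CE = 11 − 7.83×3.9 − 7.87×1.2 = -29 V < 0.2 V — the active assumption fails.
Re-solve with V_CE = 0.2 V. KCL at the emitter: V_E/R_E = (V_BB−0.7−V_E)/R_B + (V_CC−0.2−V_E)/R_C, giving V_E = 2.85 V.
I_C = (V_CC − 0.2 − V_E)/R_C = (10.8 − 2.85)/3.9 = 2.04 mA.
Check: I_B = (10.3 − 2.85)/22 = 0.339 mA, and β·I_B = 67.7 mA > I_C, confirming saturation.

saturation; I_C ≈ 2 mA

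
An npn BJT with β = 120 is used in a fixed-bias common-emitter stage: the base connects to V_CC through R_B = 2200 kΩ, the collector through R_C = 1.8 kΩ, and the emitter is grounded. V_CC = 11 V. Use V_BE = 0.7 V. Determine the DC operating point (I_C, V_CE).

I_C ≈ 0.56 mA, V_CE ≈ 10 V

Base loop: V_CC = I_B·R_B + V_BE, so I_B = (11 − 0.7)/2200 kΩ = 0.00468 mA.
In the active region I_C = β·I_B = 120 × 0.00468 = 0.562 mA.
Collector loop: V_CE = V_CC − I_C·R_C = 11 − 0.562×1.8 = 9.99 V.
Since V_CE = 9.99 V > V_CE(sat) ≈ 0.2 V, the transistor is in the active region as assumed.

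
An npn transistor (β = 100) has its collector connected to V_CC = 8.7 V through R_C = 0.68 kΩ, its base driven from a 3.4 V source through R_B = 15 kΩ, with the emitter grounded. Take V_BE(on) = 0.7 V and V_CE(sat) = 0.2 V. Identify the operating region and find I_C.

Assume active: I_B = (3.4 − 0.7)/15 = 0.18 mA, giving I_C = β·I_B = 18 mA.
But then V_CE = 8.7 − 18×0.68 = -3.54 V < V_CE(sat) = 0.2 V — impossible in the active region.
So the transistor is saturated. With V_CE = 0.2 V, I_C = (V_CC − 0.2)/R_C = 8.5/0.68 = 12.5 mA.
Check: β·I_B = 18 mA > I_C = 12.5 mA, confirming saturation.

saturation; I_C ≈ 12 mA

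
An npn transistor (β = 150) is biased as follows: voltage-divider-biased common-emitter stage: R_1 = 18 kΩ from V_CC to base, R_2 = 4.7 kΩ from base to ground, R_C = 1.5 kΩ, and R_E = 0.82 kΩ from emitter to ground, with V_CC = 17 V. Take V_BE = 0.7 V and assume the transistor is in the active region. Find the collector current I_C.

Thevenize the base divider: V_Th = V_CC·R_2/(R_1+R_2) = 17×4.7/22.7 = 3.52 V, R_Th = R_1‖R_2 = 3.73 kΩ.
Base-emitter loop: V_Th = I_B·R_Th + V_BE + (β+1)I_B·R_E, so I_B = (3.52 − 0.7) / (3.73 + 151×0.82) = 0.0221 mA.
I_C = β·I_B = 150×0.0221 = 3.32 mA, and I_E = (β+1)I_B = 3.34 mA.
V_CE = V_CC − I_C·R_C − I_E·R_E = 17 − 3.32×1.5 − 3.34×0.82 = 9.29 V.
V_CE = 9.29 V > 0.2 V confirms active-region operation.

I_C ≈ 3.3 mA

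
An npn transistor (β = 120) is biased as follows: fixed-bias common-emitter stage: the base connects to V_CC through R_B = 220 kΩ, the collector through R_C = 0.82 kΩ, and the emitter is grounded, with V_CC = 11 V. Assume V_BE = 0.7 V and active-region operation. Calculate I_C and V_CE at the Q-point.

I_C ≈ 5.6 mA, V_CE ≈ 6.4 V

Base loop: V_CC = I_B·R_B + V_BE, so I_B = (11 − 0.7)/220 kΩ = 0.0468 mA.
In the active region I_C = β·I_B = 120 × 0.0468 = 5.62 mA.
Collector loop: V_CE = V_CC − I_C·R_C = 11 − 5.62×0.82 = 6.39 V.
Since V_CE = 6.39 V > V_CE(sat) ≈ 0.2 V, the transistor is in the active region as assumed.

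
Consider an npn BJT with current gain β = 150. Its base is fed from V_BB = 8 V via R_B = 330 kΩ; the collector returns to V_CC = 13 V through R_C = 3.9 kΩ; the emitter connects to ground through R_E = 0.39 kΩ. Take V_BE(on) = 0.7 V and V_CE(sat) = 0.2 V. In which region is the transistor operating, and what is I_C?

active; I_C ≈ 2.8 mA

Assume active. Base-emitter loop: I_B = (V_BB − V_BE)/(R_B + (β+1)R_E) = (8 − 0.7)/(330 + 151×0.39) = 0.0188 mA.
I_C = β·I_B = 150×0.0188 = 2.82 mA.
V_CE = V_CC − I_C·R_C − I_E·R_E = 13 − 2.82×3.9 − 2.83×0.39 = 0.913 V > V_CE(sat), so the active-region assumption holds.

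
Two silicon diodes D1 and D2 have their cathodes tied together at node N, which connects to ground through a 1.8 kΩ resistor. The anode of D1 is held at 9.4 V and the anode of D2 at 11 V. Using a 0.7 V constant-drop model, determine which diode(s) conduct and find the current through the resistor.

Only D2 conducts; I_R ≈ 5.7 mA

Assume both conduct. Then node N would need to be at both 9.4−0.7 = 8.7 V and 11−0.7 = 10.3 V, which is impossible.
Assume only D2 conducts: V_N = 11 − 0.7 = 10.3 V, so I_R = 10.3/1.8 = 5.72 mA.
Check D1: its anode-to-cathode voltage is 9.4 − 10.3 = -0.9 V < 0.7 V, so it is off. The assumption is consistent.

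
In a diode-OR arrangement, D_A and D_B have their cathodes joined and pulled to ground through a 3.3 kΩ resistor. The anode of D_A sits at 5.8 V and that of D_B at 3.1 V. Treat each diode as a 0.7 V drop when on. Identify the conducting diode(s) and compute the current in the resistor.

Only D_A conducts; I_R ≈ 1.5 mA

Assume both conduct. Then node N would need to be at both 5.8−0.7 = 5.1 V and 3.1−0.7 = 2.4 V, which is impossible.
Assume only D_A conducts: V_N = 5.8 − 0.7 = 5.1 V, so I_R = 5.1/3.3 = 1.55 mA.
Check D_B: its anode-to-cathode voltage is 3.1 − 5.1 = -2 V < 0.7 V, so it is off. The assumption is consistent.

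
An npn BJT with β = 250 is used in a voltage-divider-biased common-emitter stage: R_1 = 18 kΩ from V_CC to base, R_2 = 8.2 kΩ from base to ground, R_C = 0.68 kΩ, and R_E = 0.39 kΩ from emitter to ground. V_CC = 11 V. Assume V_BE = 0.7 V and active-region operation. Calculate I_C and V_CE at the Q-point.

I_C ≈ 6.6 mA, V_CE ≈ 3.9 V

Thevenize the base divider: V_Th = V_CC·R_2/(R_1+R_2) = 11×8.2/26.2 = 3.44 V, R_Th = R_1‖R_2 = 5.63 kΩ.
Base-emitter loop: V_Th = I_B·R_Th + V_BE + (β+1)I_B·R_E, so I_B = (3.44 − 0.7) / (5.63 + 251×0.39) = 0.0265 mA.
I_C = β·I_B = 250×0.0265 = 6.62 mA, and I_E = (β+1)I_B = 6.65 mA.
V_CE = V_CC − I_C·R_C − I_E·R_E = 11 − 6.62×0.68 − 6.65×0.39 = 3.9 V.
V_CE = 3.9 V > 0.2 V confirms active-region operation.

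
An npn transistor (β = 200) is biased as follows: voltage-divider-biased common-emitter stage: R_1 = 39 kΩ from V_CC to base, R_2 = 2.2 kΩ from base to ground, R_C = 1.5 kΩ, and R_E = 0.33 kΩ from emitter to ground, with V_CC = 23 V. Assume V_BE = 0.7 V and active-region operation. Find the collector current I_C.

Thevenize the base divider: V_Th = V_CC·R_2/(R_1+R_2) = 23×2.2/41.2 = 1.23 V, R_Th = R_1‖R_2 = 2.08 kΩ.
Base-emitter loop: V_Th = I_B·R_Th + V_BE + (β+1)I_B·R_E, so I_B = (1.23 − 0.7) / (2.08 + 201×0.33) = 0.00772 mA.
I_C = β·I_B = 200×0.00772 = 1.54 mA, and I_E = (β+1)I_B = 1.55 mA.
V_CE = V_CC − I_C·R_C − I_E·R_E = 23 − 1.54×1.5 − 1.55×0.33 = 20.2 V.
V_CE = 20.2 V > 0.2 V confirms active-region operation.

I_C ≈ 1.5 mA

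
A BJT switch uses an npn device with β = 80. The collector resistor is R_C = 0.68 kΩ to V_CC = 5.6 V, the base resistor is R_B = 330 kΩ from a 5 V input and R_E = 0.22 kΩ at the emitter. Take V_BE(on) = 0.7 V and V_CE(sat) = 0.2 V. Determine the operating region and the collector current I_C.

Assume active. Base-emitter loop: I_B = (V_BB − V_BE)/(R_B + (β+1)R_E) = (5 − 0.7)/(330 + 81×0.22) = 0.0124 mA.
I_C = β·I_B = 80×0.0124 = 0.989 mA.
V_CE = V_CC − I_C·R_C − I_E·R_E = 5.6 − 0.989×0.68 − 1×0.22 = 4.71 V > V_CE(sat), so the active-region assumption holds.

active; I_C ≈ 0.99 mA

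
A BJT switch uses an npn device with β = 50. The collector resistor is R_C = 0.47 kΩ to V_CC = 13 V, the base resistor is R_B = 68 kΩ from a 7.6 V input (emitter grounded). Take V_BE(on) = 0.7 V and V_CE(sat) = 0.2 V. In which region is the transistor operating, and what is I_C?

Assume active. Base-emitter loop: I_B = (V_BB − V_BE)/R_B = (7.6 − 0.7)/68 = 0.101 mA.
I_C = β·I_B = 50×0.101 = 5.07 mA.
V_CE = V_CC − I_C·R_C = 13 − 5.07×0.47 = 10.6 V > V_CE(sat), so the active-region assumption holds.

active; I_C ≈ 5.1 mA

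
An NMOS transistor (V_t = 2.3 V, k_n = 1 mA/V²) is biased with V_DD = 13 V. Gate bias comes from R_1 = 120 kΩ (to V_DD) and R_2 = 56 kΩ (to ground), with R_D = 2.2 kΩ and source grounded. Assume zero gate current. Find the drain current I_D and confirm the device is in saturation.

V_G = V_DD·R_2/(R_1+R_2) = 13×56/176 = 4.14 V. With the source grounded, V_GS = V_G = 4.14 V.
Assume saturation: I_D = (k_n/2)(V_GS − V_t)² = (1/2)×(4.14 − 2.3)² = 0.5×1.84² = 1.69 mA.
V_DS = V_DD − I_D·R_D = 13 − 1.69×2.2 = 9.29 V.
Saturation requires V_DS ≥ V_GS − V_t = 1.84 V; 9.29 ≥ 1.84 ✓.

I_D ≈ 1.7 mA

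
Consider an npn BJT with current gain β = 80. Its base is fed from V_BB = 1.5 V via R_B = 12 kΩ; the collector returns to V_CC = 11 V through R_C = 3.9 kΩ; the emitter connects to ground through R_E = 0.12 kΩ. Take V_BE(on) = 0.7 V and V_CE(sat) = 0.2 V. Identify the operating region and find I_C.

saturation; I_C ≈ 2.7 mA

Assume active: I_B = (1.5 − 0.7)/(12 + 81×0.12) = 0.0368 mA, I_C = β·I_B = 2.95 mA.
Then V_CE = 11 − 2.95×3.9 − 2.98×0.12 = -0.85 V < 0.2 V — the active assumption fails.
Re-solve with V_CE = 0.2 V. KCL at the emitter: V_E/R_E = (V_BB−0.7−V_E)/R_B + (V_CC−0.2−V_E)/R_C, giving V_E = 0.327 V.
I_C = (V_CC − 0.2 − V_E)/R_C = (10.8 − 0.327)/3.9 = 2.69 mA.
Check: I_B = (0.8 − 0.327)/12 = 0.0394 mA, and β·I_B = 3.15 mA > I_C, confirming saturation.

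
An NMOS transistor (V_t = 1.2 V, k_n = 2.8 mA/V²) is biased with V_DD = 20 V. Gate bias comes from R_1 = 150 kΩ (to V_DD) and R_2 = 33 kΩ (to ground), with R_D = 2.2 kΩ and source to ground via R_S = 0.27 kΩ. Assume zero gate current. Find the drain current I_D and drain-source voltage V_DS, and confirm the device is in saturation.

V_G = V_DD·R_2/(R_1+R_2) = 20×33/183 = 3.61 V.
Assume saturation: I_D = (k_n/2)(V_GS − V_t)² with V_GS = V_G − I_D·R_S = 3.61 − 0.27·I_D.
Substituting gives 0.102·I_D² − 2.82·I_D + 8.11 = 0, with roots I_D = 3.26 or 24.4 mA.
The root I_D = 24.4 mA gives V_GS = -2.97 V ≤ V_t, so take I_D = 3.26 mA.
Then V_GS = 2.73 V and V_DS = V_DD − I_D(R_D+R_S) = 20 − 3.26×2.47 = 11.9 V.
Saturation requires V_DS ≥ V_GS − V_t = 1.53 V; 11.9 ≥ 1.53 ✓.

I_D ≈ 3.3 mA, V_DS ≈ 12 V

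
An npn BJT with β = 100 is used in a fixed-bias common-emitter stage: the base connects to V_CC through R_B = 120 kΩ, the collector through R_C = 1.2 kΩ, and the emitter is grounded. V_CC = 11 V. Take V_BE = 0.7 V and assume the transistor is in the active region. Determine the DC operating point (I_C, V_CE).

I_C ≈ 8.6 mA, V_CE ≈ 0.7 V

Base loop: V_CC = I_B·R_B + V_BE, so I_B = (11 − 0.7)/120 kΩ = 0.0858 mA.
In the active region I_C = β·I_B = 100 × 0.0858 = 8.58 mA.
Collector loop: V_CE = V_CC − I_C·R_C = 11 − 8.58×1.2 = 0.7 V.
Since V_CE = 0.7 V > V_CE(sat) ≈ 0.2 V, the transistor is in the active region as assumed.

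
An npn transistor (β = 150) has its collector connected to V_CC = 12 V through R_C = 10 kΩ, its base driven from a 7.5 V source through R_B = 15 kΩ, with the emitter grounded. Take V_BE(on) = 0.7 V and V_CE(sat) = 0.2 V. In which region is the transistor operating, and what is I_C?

saturation; I_C ≈ 1.2 mA

Assume active: I_B = (7.5 − 0.7)/15 = 0.453 mA, giving I_C = β·I_B = 68 mA.
But then V_CE = 12 − 68×10 = -668 V < V_CE(sat) = 0.2 V — impossible in the active region.
So the transistor is saturated. With V_CE = 0.2 V, I_C = (V_CC − 0.2)/R_C = 11.8/10 = 1.18 mA.
Check: β·I_B = 68 mA > I_C = 1.18 mA, confirming saturation.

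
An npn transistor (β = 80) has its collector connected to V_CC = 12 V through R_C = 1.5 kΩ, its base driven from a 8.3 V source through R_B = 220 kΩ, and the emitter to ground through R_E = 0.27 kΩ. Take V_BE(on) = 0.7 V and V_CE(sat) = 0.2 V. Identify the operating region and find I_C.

active; I_C ≈ 2.5 mA

Assume active. Base-emitter loop: I_B = (V_BB − V_BE)/(R_B + (β+1)R_E) = (8.3 − 0.7)/(220 + 81×0.27) = 0.0314 mA.
I_C = β·I_B = 80×0.0314 = 2.51 mA.
V_CE = V_CC − I_C·R_C − I_E·R_E = 12 − 2.51×1.5 − 2.55×0.27 = 7.54 V > V_CE(sat), so the active-region assumption holds.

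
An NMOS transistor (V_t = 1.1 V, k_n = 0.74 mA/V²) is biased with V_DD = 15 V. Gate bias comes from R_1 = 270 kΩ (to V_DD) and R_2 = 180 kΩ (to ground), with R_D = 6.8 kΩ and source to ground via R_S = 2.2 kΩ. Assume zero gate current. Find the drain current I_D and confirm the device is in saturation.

I_D ≈ 1.4 mA

V_G = V_DD·R_2/(R_1+R_2) = 15×180/450 = 6 V.
Assume saturation: I_D = (k_n/2)(V_GS − V_t)² with V_GS = V_G − I_D·R_S = 6 − 2.2·I_D.
Substituting gives 1.79·I_D² − 8.98·I_D + 8.88 = 0, with roots I_D = 1.36 or 3.66 mA.
The root I_D = 3.66 mA gives V_GS = -2.04 V ≤ V_t, so take I_D = 1.36 mA.
Then V_GS = 3.01 V and V_DS = V_DD − I_D(R_D+R_S) = 15 − 1.36×9 = 2.79 V.
Saturation requires V_DS ≥ V_GS − V_t = 1.91 V; 2.79 ≥ 1.91 ✓.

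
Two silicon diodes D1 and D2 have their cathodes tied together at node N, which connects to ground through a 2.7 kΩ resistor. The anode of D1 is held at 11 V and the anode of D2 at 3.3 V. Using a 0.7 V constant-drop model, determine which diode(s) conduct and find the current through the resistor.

Assume both conduct. Then node N would need to be at both 11−0.7 = 10.3 V and 3.3−0.7 = 2.6 V, which is impossible.
Assume only D1 conducts: V_N = 11 − 0.7 = 10.3 V, so I_R = 10.3/2.7 = 3.81 mA.
Check D2: its anode-to-cathode voltage is 3.3 − 10.3 = -7 V < 0.7 V, so it is off. The assumption is consistent.

Only D1 conducts; I_R ≈ 3.8 mA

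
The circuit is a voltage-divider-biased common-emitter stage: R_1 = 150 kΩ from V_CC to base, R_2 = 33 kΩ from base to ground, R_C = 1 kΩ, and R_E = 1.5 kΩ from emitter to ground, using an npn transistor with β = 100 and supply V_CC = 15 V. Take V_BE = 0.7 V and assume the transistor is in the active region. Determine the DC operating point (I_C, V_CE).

I_C ≈ 1.1 mA, V_CE ≈ 12 V

Thevenize the base divider: V_Th = V_CC·R_2/(R_1+R_2) = 15×33/183 = 2.7 V, R_Th = R_1‖R_2 = 27 kΩ.
Base-emitter loop: V_Th = I_B·R_Th + V_BE + (β+1)I_B·R_E, so I_B = (2.7 − 0.7) / (27 + 101×1.5) = 0.0112 mA.
I_C = β·I_B = 100×0.0112 = 1.12 mA, and I_E = (β+1)I_B = 1.13 mA.
V_CE = V_CC − I_C·R_C − I_E·R_E = 15 − 1.12×1 − 1.13×1.5 = 12.2 V.
V_CE = 12.2 V > 0.2 V confirms active-region operation.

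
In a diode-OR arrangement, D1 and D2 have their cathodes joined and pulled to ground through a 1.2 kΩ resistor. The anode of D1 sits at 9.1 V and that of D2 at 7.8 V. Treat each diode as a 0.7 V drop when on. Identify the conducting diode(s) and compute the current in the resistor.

Assume both conduct. Then node N would need to be at both 9.1−0.7 = 8.4 V and 7.8−0.7 = 7.1 V, which is impossible.
Assume only D1 conducts: V_N = 9.1 − 0.7 = 8.4 V, so I_R = 8.4/1.2 = 7 mA.
Check D2: its anode-to-cathode voltage is 7.8 − 8.4 = -0.6 V < 0.7 V, so it is off. The assumption is consistent.

Only D1 conducts; I_R ≈ 7 mA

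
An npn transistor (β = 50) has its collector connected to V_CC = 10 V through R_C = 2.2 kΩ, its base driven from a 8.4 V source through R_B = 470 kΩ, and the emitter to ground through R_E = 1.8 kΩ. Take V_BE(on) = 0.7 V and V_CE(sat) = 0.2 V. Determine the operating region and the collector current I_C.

active; I_C ≈ 0.69 mA

Assume active. Base-emitter loop: I_B = (V_BB − V_BE)/(R_B + (β+1)R_E) = (8.4 − 0.7)/(470 + 51×1.8) = 0.0137 mA.
I_C = β·I_B = 50×0.0137 = 0.685 mA.
V_CE = V_CC − I_C·R_C − I_E·R_E = 10 − 0.685×2.2 − 0.699×1.8 = 7.23 V > V_CE(sat), so the active-region assumption holds.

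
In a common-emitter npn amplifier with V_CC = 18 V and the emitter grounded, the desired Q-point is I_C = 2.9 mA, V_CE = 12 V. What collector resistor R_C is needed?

Collector loop: V_CC = I_C·R_C + V_CE.
R_C = (V_CC − V_CE)/I_C = (18 − 12)/2.9 = 2.07 kΩ.

R_C ≈ 2.1 kΩ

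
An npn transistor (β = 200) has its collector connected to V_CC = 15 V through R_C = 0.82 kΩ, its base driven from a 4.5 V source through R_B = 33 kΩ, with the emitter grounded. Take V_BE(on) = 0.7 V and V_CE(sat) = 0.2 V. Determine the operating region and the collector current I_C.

saturation; I_C ≈ 18 mA

Assume active: I_B = (4.5 − 0.7)/33 = 0.115 mA, giving I_C = β·I_B = 23 mA.
But then V_CE = 15 − 23×0.82 = -3.88 V < V_CE(sat) = 0.2 V — impossible in the active region.
So the transistor is saturated. With V_CE = 0.2 V, I_C = (V_CC − 0.2)/R_C = 14.8/0.82 = 18 mA.
Check: β·I_B = 23 mA > I_C = 18 mA, confirming saturation.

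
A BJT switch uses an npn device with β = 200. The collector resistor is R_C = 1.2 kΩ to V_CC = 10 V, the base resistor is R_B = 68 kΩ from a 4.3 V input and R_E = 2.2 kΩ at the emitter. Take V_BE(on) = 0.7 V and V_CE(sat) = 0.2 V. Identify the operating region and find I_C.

active; I_C ≈ 1.4 mA

Assume active. Base-emitter loop: I_B = (V_BB − V_BE)/(R_B + (β+1)R_E) = (4.3 − 0.7)/(68 + 201×2.2) = 0.00706 mA.
I_C = β·I_B = 200×0.00706 = 1.41 mA.
V_CE = V_CC − I_C·R_C − I_E·R_E = 10 − 1.41×1.2 − 1.42×2.2 = 5.19 V > V_CE(sat), so the active-region assumption holds.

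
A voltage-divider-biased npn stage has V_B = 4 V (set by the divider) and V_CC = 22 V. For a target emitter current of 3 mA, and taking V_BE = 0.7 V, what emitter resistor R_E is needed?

R_E ≈ 1.1 kΩ

V_E = V_B − V_BE = 4 − 0.7 = 3.3 V.
R_E = V_E / I_E = 3.3 / 3 = 1.1 kΩ.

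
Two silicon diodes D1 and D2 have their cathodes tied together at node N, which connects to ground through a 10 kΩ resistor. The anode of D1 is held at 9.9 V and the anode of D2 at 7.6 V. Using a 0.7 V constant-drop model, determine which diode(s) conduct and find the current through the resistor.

Assume both conduct. Then node N would need to be at both 9.9−0.7 = 9.2 V and 7.6−0.7 = 6.9 V, which is impossible.
Assume only D1 conducts: V_N = 9.9 − 0.7 = 9.2 V, so I_R = 9.2/10 = 0.92 mA.
Check D2: its anode-to-cathode voltage is 7.6 − 9.2 = -1.6 V < 0.7 V, so it is off. The assumption is consistent.

Only D1 conducts; I_R ≈ 0.92 mA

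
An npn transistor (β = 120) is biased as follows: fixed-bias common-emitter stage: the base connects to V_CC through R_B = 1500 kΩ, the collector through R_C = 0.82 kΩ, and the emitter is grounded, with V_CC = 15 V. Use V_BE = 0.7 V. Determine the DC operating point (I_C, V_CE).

I_C ≈ 1.1 mA, V_CE ≈ 14 V

Base loop: V_CC = I_B·R_B + V_BE, so I_B = (15 − 0.7)/1500 kΩ = 0.00953 mA.
In the active region I_C = β·I_B = 120 × 0.00953 = 1.14 mA.
Collector loop: V_CE = V_CC − I_C·R_C = 15 − 1.14×0.82 = 14.1 V.
Since V_CE = 14.1 V > V_CE(sat) ≈ 0.2 V, the transistor is in the active region as assumed.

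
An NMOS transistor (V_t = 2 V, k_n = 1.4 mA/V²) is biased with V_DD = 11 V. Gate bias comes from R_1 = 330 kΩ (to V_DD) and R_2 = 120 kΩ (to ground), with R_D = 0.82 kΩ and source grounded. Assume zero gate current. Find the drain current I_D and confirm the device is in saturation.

I_D ≈ 0.61 mA

V_G = V_DD·R_2/(R_1+R_2) = 11×120/450 = 2.93 V. With the source grounded, V_GS = V_G = 2.93 V.
Assume saturation: I_D = (k_n/2)(V_GS − V_t)² = (1.4/2)×(2.93 − 2)² = 0.7×0.933² = 0.61 mA.
V_DS = V_DD − I_D·R_D = 11 − 0.61×0.82 = 10.5 V.
Saturation requires V_DS ≥ V_GS − V_t = 0.933 V; 10.5 ≥ 0.933 ✓.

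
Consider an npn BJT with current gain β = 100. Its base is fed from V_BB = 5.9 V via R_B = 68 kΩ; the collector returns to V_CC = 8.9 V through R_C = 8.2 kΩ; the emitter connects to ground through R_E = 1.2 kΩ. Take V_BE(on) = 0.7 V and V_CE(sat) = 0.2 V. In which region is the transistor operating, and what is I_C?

saturation; I_C ≈ 0.92 mA

Assume active: I_B = (5.9 − 0.7)/(68 + 101×1.2) = 0.0275 mA, I_C = β·I_B = 2.75 mA.
Then V_CE = 8.9 − 2.75×8.2 − 2.78×1.2 = -17 V < 0.2 V — the active assumption fails.
Re-solve with V_CE = 0.2 V. KCL at the emitter: V_E/R_E = (V_BB−0.7−V_E)/R_B + (V_CC−0.2−V_E)/R_C, giving V_E = 1.17 V.
I_C = (V_CC − 0.2 − V_E)/R_C = (8.7 − 1.17)/8.2 = 0.918 mA.
Check: I_B = (5.2 − 1.17)/68 = 0.0592 mA, and β·I_B = 5.92 mA > I_C, confirming saturation.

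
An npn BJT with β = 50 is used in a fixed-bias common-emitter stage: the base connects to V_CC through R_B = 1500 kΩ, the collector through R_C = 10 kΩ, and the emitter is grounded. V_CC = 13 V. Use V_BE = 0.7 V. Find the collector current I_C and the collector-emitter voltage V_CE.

Base loop: V_CC = I_B·R_B + V_BE, so I_B = (13 − 0.7)/1500 kΩ = 0.0082 mA.
In the active region I_C = β·I_B = 50 × 0.0082 = 0.41 mA.
Collector loop: V_CE = V_CC − I_C·R_C = 13 − 0.41×10 = 8.9 V.
Since V_CE = 8.9 V > V_CE(sat) ≈ 0.2 V, the transistor is in the active region as assumed.

I_C ≈ 0.41 mA, V_CE ≈ 8.9 V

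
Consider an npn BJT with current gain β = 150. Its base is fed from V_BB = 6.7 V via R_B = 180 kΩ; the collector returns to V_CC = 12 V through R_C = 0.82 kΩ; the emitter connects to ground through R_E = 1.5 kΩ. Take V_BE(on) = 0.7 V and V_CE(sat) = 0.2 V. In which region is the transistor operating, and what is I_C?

active; I_C ≈ 2.2 mA

Assume active. Base-emitter loop: I_B = (V_BB − V_BE)/(R_B + (β+1)R_E) = (6.7 − 0.7)/(180 + 151×1.5) = 0.0148 mA.
I_C = β·I_B = 150×0.0148 = 2.21 mA.
V_CE = V_CC − I_C·R_C − I_E·R_E = 12 − 2.21×0.82 − 2.23×1.5 = 6.84 V > V_CE(sat), so the active-region assumption holds.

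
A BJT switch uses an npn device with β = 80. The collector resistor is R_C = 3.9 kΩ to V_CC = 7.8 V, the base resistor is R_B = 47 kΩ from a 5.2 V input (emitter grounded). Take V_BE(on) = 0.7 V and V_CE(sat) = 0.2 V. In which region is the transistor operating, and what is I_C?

saturation; I_C ≈ 1.9 mA

Assume active: I_B = (5.2 − 0.7)/47 = 0.0957 mA, giving I_C = β·I_B = 7.66 mA.
But then V_CE = 7.8 − 7.66×3.9 = -22.1 V < V_CE(sat) = 0.2 V — impossible in the active region.
So the transistor is saturated. With V_CE = 0.2 V, I_C = (V_CC − 0.2)/R_C = 7.6/3.9 = 1.95 mA.
Check: β·I_B = 7.66 mA > I_C = 1.95 mA, confirming saturation.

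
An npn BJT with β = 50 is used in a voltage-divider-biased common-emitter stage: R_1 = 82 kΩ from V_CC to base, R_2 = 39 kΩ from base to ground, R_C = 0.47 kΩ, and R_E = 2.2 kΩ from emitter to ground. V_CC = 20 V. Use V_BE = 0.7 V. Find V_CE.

V_CE ≈ 14 V

Thevenize the base divider: V_Th = V_CC·R_2/(R_1+R_2) = 20×39/121 = 6.45 V, R_Th = R_1‖R_2 = 26.4 kΩ.
Base-emitter loop: V_Th = I_B·R_Th + V_BE + (β+1)I_B·R_E, so I_B = (6.45 − 0.7) / (26.4 + 51×2.2) = 0.0415 mA.
I_C = β·I_B = 50×0.0415 = 2.07 mA, and I_E = (β+1)I_B = 2.11 mA.
V_CE = V_CC − I_C·R_C − I_E·R_E = 20 − 2.07×0.47 − 2.11×2.2 = 14.4 V.
V_CE = 14.4 V > 0.2 V confirms active-region operation.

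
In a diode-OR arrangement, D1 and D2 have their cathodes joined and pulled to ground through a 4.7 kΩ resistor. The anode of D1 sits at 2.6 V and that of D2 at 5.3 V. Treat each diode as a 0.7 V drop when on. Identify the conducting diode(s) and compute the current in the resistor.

Assume both conduct. Then node N would need to be at both 2.6−0.7 = 1.9 V and 5.3−0.7 = 4.6 V, which is impossible.
Assume only D2 conducts: V_N = 5.3 − 0.7 = 4.6 V, so I_R = 4.6/4.7 = 0.979 mA.
Check D1: its anode-to-cathode voltage is 2.6 − 4.6 = -2 V < 0.7 V, so it is off. The assumption is consistent.

Only D2 conducts; I_R ≈ 0.98 mA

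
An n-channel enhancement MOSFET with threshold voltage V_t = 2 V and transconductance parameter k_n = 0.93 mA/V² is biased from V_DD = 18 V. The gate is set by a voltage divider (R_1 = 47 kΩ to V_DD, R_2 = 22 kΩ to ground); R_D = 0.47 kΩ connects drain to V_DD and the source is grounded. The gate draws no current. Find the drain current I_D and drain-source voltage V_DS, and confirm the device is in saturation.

I_D ≈ 6.5 mA, V_DS ≈ 15 V

V_G = V_DD·R_2/(R_1+R_2) = 18×22/69 = 5.74 V. With the source grounded, V_GS = V_G = 5.74 V.
Assume saturation: I_D = (k_n/2)(V_GS − V_t)² = (0.93/2)×(5.74 − 2)² = 0.465×3.74² = 6.5 mA.
V_DS = V_DD − I_D·R_D = 18 − 6.5×0.47 = 14.9 V.
Saturation requires V_DS ≥ V_GS − V_t = 3.74 V; 14.9 ≥ 3.74 ✓.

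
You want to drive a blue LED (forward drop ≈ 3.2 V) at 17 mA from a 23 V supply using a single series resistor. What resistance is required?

R ≈ 1.2 kΩ

The resistor drops V_S − V_D = 23 − 3.2 = 19.8 V at 17 mA.
R = 19.8 V / 17 mA = 1.16 kΩ.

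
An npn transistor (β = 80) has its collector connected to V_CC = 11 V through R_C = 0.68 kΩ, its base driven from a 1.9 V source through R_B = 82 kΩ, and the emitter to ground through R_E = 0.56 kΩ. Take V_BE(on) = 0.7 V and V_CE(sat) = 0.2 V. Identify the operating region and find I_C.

active; I_C ≈ 0.75 mA

Assume active. Base-emitter loop: I_B = (V_BB − V_BE)/(R_B + (β+1)R_E) = (1.9 − 0.7)/(82 + 81×0.56) = 0.00942 mA.
I_C = β·I_B = 80×0.00942 = 0.754 mA.
V_CE = V_CC − I_C·R_C − I_E·R_E = 11 − 0.754×0.68 − 0.763×0.56 = 10.1 V > V_CE(sat), so the active-region assumption holds.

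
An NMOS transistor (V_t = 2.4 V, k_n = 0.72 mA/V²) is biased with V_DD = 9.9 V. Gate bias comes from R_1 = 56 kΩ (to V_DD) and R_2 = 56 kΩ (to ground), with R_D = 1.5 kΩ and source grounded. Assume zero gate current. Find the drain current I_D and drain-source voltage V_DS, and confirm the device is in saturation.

I_D ≈ 2.3 mA, V_DS ≈ 6.4 V

V_G = V_DD·R_2/(R_1+R_2) = 9.9×56/112 = 4.95 V. With the source grounded, V_GS = V_G = 4.95 V.
Assume saturation: I_D = (k_n/2)(V_GS − V_t)² = (0.72/2)×(4.95 − 2.4)² = 0.36×2.55² = 2.34 mA.
V_DS = V_DD − I_D·R_D = 9.9 − 2.34×1.5 = 6.39 V.
Saturation requires V_DS ≥ V_GS − V_t = 2.55 V; 6.39 ≥ 2.55 ✓.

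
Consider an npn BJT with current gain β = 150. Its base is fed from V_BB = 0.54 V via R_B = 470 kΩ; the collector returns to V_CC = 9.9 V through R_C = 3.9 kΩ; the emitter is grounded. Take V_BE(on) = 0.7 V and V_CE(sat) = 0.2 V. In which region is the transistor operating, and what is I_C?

cutoff; I_C ≈ 0

V_BB = 0.54 V ≤ V_BE(on) = 0.7 V, so the base-emitter junction is not forward biased.
The transistor is in cutoff: I_B = I_C = 0.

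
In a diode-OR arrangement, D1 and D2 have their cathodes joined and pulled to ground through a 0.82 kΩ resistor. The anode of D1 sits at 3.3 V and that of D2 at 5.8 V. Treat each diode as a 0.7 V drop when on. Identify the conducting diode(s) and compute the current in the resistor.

Assume both conduct. Then node N would need to be at both 3.3−0.7 = 2.6 V and 5.8−0.7 = 5.1 V, which is impossible.
Assume only D2 conducts: V_N = 5.8 − 0.7 = 5.1 V, so I_R = 5.1/0.82 = 6.22 mA.
Check D1: its anode-to-cathode voltage is 3.3 − 5.1 = -1.8 V < 0.7 V, so it is off. The assumption is consistent.

Only D2 conducts; I_R ≈ 6.2 mA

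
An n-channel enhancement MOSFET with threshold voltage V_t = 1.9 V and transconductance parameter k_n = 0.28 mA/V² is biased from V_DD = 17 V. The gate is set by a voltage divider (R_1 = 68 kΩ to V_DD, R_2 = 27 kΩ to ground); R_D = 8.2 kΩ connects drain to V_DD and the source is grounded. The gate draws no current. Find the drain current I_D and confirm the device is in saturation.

I_D ≈ 1.2 mA

V_G = V_DD·R_2/(R_1+R_2) = 17×27/95 = 4.83 V. With the source grounded, V_GS = V_G = 4.83 V.
Assume saturation: I_D = (k_n/2)(V_GS − V_t)² = (0.28/2)×(4.83 − 1.9)² = 0.14×2.93² = 1.2 mA.
V_DS = V_DD − I_D·R_D = 17 − 1.2×8.2 = 7.13 V.
Saturation requires V_DS ≥ V_GS − V_t = 2.93 V; 7.13 ≥ 2.93 ✓.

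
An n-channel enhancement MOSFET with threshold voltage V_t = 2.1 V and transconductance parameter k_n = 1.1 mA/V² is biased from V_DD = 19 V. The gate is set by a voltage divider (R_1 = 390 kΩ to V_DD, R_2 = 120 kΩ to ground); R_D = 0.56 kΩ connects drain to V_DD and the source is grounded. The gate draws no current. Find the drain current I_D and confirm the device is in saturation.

V_G = V_DD·R_2/(R_1+R_2) = 19×120/510 = 4.47 V. With the source grounded, V_GS = V_G = 4.47 V.
Assume saturation: I_D = (k_n/2)(V_GS − V_t)² = (1.1/2)×(4.47 − 2.1)² = 0.55×2.37² = 3.09 mA.
V_DS = V_DD − I_D·R_D = 19 − 3.09×0.56 = 17.3 V.
Saturation requires V_DS ≥ V_GS − V_t = 2.37 V; 17.3 ≥ 2.37 ✓.

I_D ≈ 3.1 mA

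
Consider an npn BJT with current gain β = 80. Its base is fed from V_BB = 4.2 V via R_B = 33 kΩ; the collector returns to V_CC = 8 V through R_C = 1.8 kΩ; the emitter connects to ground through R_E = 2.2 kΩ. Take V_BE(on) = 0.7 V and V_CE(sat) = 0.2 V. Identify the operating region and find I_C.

Assume active. Base-emitter loop: I_B = (V_BB − V_BE)/(R_B + (β+1)R_E) = (4.2 − 0.7)/(33 + 81×2.2) = 0.0166 mA.
I_C = β·I_B = 80×0.0166 = 1.33 mA.
V_CE = V_CC − I_C·R_C − I_E·R_E = 8 − 1.33×1.8 − 1.34×2.2 = 2.66 V > V_CE(sat), so the active-region assumption holds.

active; I_C ≈ 1.3 mA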